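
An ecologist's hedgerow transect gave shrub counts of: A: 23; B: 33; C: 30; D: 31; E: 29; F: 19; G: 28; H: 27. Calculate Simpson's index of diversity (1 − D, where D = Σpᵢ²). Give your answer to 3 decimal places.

Total N = 23+33+30+31+29+19+28+27 = 220, so the proportions are 0.10455, 0.15, 0.13636, 0.14091, 0.13182, 0.08636, 0.12727, 0.12273 (working shown to 5 dp, full precision carried).
D = 0.10455² + 0.15² + 0.13636² + 0.14091² + 0.13182² + 0.08636² + 0.12727² + 0.12273² = 0.01093 + 0.02250 + 0.01860 + 0.01986 + 0.01738 + 0.00746 + 0.01620 + 0.01506 = 0.12798.
So 1 − D = 0.87202, i.e. 0.872 to 3 decimal places.

0.872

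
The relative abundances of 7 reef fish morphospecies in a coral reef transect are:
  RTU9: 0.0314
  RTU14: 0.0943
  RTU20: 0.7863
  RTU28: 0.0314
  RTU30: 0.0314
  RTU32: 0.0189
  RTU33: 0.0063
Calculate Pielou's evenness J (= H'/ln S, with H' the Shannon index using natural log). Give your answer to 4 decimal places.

0.4341

H' = −Σ pᵢ ln pᵢ = −((-0.108674) + (-0.222668) + (-0.189040) + (-0.108674) + (-0.108674) + (-0.075006) + (-0.031923)) = 0.844659 (working shown to 6 dp, full precision carried).
With S = 7 species, ln S = 1.945910, so J = 0.844659/1.945910 = 0.434069, i.e. 0.4341 to 4 decimal places.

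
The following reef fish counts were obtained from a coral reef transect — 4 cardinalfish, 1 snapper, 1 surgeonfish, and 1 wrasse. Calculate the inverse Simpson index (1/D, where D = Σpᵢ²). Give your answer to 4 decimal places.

2.5789

Total N = 4+1+1+1 = 7, so the proportions are 0.5714286, 0.1428571, 0.1428571, 0.1428571 (working shown to 7 dp, full precision carried).
D = 0.5714286² + 0.1428571² + 0.1428571² + 0.1428571² = 0.3265306 + 0.0204082 + 0.0204082 + 0.0204082 = 0.3877551.
So 1/D = 2.578947, i.e. 2.5789 to 4 decimal places.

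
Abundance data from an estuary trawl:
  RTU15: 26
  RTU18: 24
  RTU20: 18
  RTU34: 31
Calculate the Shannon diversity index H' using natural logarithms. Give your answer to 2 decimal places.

1.37

Total N = 26+24+18+31 = 99, so the proportions are 0.2626, 0.2424, 0.1818, 0.3131 (working shown to 4 dp, full precision carried).
Each pᵢ ln pᵢ term: 0.2626×(-1.3370)=-0.3511, 0.2424×(-1.4171)=-0.3435, 0.1818×(-1.7047)=-0.3100, 0.3131×(-1.1611)=-0.3636.
Sum = -1.3682, so H' = 1.37.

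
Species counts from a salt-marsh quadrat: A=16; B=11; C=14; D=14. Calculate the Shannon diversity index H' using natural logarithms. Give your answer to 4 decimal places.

1.3777

Total N = 16+11+14+14 = 55, so the proportions are 0.290909, 0.2, 0.254545, 0.254545 (working shown to 6 dp, full precision carried).
Each pᵢ ln pᵢ term: 0.290909×(-1.234744)=-0.359198, 0.2×(-1.609438)=-0.321888, 0.254545×(-1.368276)=-0.348288, 0.254545×(-1.368276)=-0.348288.
Sum = -1.377663, so H' = 1.3777.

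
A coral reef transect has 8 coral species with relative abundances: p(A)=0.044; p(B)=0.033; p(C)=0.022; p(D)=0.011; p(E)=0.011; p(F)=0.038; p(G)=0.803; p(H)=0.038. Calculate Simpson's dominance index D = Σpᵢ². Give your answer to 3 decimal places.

0.651

D = 0.044² + 0.033² + 0.022² + 0.011² + 0.011² + 0.038² + 0.803² + 0.038² = 0.00194 + 0.00109 + 0.00048 + 0.00012 + 0.00012 + 0.00144 + 0.64481 + 0.00144 = 0.65145 (working shown to 5 dp, full precision carried).
To 3 decimal places, D = 0.651.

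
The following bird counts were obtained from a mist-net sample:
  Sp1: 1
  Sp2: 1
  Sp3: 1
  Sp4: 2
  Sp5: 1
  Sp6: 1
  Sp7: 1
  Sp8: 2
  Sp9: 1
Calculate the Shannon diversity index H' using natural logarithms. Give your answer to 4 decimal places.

2.1458

Total N = 1+1+1+2+1+1+1+2+1 = 11, so the proportions are 0.090909, 0.090909, 0.090909, 0.181818, 0.090909, 0.090909, 0.090909, 0.181818, 0.090909 (working shown to 6 dp, full precision carried).
Each pᵢ ln pᵢ term: 0.090909×(-2.397895)=-0.217990, 0.090909×(-2.397895)=-0.217990, 0.090909×(-2.397895)=-0.217990, 0.181818×(-1.704748)=-0.309954, 0.090909×(-2.397895)=-0.217990, 0.090909×(-2.397895)=-0.217990, 0.090909×(-2.397895)=-0.217990, 0.181818×(-1.704748)=-0.309954, 0.090909×(-2.397895)=-0.217990.
Sum = -2.145842, so H' = 2.1458.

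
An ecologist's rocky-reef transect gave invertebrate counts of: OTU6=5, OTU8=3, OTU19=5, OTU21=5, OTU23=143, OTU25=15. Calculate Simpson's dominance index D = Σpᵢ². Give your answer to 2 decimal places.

Total N = 5+3+5+5+143+15 = 176, so the proportions are 0.0284, 0.017, 0.0284, 0.0284, 0.8125, 0.0852 (working shown to 4 dp, full precision carried).
D = 0.0284² + 0.017² + 0.0284² + 0.0284² + 0.8125² + 0.0852² = 0.0008 + 0.0003 + 0.0008 + 0.0008 + 0.6602 + 0.0073 = 0.6701.
To 2 decimal places, D = 0.67.

0.67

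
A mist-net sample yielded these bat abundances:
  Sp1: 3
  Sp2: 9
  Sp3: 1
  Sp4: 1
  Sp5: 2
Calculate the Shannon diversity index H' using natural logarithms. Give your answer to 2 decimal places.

Total N = 3+9+1+1+2 = 16, so the proportions are 0.1875, 0.5625, 0.0625, 0.0625, 0.125 (working shown to 4 dp, full precision carried).
Each pᵢ ln pᵢ term: 0.1875×(-1.6740)=-0.3139, 0.5625×(-0.5754)=-0.3236, 0.0625×(-2.7726)=-0.1733, 0.0625×(-2.7726)=-0.1733, 0.125×(-2.0794)=-0.2599.
Sum = -1.2440, so H' = 1.24.

1.24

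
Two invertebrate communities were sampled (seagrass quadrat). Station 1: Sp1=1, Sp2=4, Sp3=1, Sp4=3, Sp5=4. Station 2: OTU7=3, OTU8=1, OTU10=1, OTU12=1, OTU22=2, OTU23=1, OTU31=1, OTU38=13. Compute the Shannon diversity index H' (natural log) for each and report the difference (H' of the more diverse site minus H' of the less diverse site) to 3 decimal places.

Station 1: N=13, proportions 0.07692, 0.30769, 0.07692, 0.23077, 0.30769, giving H' = 1.45832 (working shown to 5 dp, full precision carried).
Station 2: N=23, proportions 0.13043, 0.04348, 0.04348, 0.04348, 0.08696, 0.04348, 0.04348, 0.56522, giving H' = 1.48217.
Difference = |1.45832 − 1.48217| = 0.02385, i.e. 0.024 to 3 decimal places.

0.024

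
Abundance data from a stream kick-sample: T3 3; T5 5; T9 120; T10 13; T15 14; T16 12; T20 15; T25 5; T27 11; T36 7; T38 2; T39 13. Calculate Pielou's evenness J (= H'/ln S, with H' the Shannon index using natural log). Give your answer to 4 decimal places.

Total N = 3+5+120+13+14+12+15+5+11+7+2+13 = 220, so the proportions are 0.013636, 0.022727, 0.545455, 0.059091, 0.063636, 0.054545, 0.068182, 0.022727, 0.05, 0.031818, 0.009091, 0.059091 (working shown to 6 dp, full precision carried).
H' = −Σ pᵢ ln pᵢ = −((-0.058568) + (-0.086004) + (-0.330620) + (-0.167149) + (-0.175291) + (-0.158658) + (-0.183108) + (-0.086004) + (-0.149787) + (-0.109700) + (-0.042732) + (-0.167149)) = 1.714769.
With S = 12 species, ln S = 2.484907, so J = 1.714769/2.484907 = 0.690074, i.e. 0.6901 to 4 decimal places.

0.6901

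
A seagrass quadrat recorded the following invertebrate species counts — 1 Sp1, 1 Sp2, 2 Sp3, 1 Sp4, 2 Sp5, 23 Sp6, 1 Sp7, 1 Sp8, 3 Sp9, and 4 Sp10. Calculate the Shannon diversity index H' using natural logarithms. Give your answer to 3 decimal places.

Total N = 1+1+2+1+2+23+1+1+3+4 = 39, so the proportions are 0.02564, 0.02564, 0.05128, 0.02564, 0.05128, 0.58974, 0.02564, 0.02564, 0.07692, 0.10256 (working shown to 5 dp, full precision carried).
Each pᵢ ln pᵢ term: 0.02564×(-3.66356)=-0.09394, 0.02564×(-3.66356)=-0.09394, 0.05128×(-2.97041)=-0.15233, 0.02564×(-3.66356)=-0.09394, 0.05128×(-2.97041)=-0.15233, 0.58974×(-0.52807)=-0.31142, 0.02564×(-3.66356)=-0.09394, 0.02564×(-3.66356)=-0.09394, 0.07692×(-2.56495)=-0.19730, 0.10256×(-2.27727)=-0.23357.
Sum = -1.51664, so H' = 1.517.

1.517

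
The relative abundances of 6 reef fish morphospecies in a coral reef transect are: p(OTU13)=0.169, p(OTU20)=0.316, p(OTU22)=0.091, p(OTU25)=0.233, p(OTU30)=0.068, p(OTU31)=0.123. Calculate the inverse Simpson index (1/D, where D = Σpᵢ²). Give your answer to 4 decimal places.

4.7452

D = 0.169² + 0.316² + 0.091² + 0.233² + 0.068² + 0.123² = 0.02856100 + 0.09985600 + 0.00828100 + 0.05428900 + 0.00462400 + 0.01512900 = 0.21074000 (working shown to 8 dp, full precision carried).
So 1/D = 4.745184, i.e. 4.7452 to 4 decimal places.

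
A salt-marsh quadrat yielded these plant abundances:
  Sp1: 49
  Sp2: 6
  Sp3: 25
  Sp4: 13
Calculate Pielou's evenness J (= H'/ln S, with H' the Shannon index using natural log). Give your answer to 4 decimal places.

Total N = 49+6+25+13 = 93, so the proportions are 0.526882, 0.064516, 0.268817, 0.139785 (working shown to 6 dp, full precision carried).
H' = −Σ pᵢ ln pᵢ = −((-0.337615) + (-0.176828) + (-0.353152) + (-0.275048)) = 1.142643.
With S = 4 species, ln S = 1.386294, so J = 1.142643/1.386294 = 0.824242, i.e. 0.8242 to 4 decimal places.

0.8242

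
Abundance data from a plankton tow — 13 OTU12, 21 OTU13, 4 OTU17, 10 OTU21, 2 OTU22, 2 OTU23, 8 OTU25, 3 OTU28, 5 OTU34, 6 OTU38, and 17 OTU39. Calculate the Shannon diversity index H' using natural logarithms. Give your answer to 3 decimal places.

Total N = 13+21+4+10+2+2+8+3+5+6+17 = 91, so the proportions are 0.14286, 0.23077, 0.04396, 0.10989, 0.02198, 0.02198, 0.08791, 0.03297, 0.05495, 0.06593, 0.18681 (working shown to 5 dp, full precision carried).
Each pᵢ ln pᵢ term: 0.14286×(-1.94591)=-0.27799, 0.23077×(-1.46634)=-0.33839, 0.04396×(-3.12457)=-0.13734, 0.10989×(-2.20827)=-0.24267, 0.02198×(-3.81771)=-0.08391, 0.02198×(-3.81771)=-0.08391, 0.08791×(-2.43142)=-0.21375, 0.03297×(-3.41225)=-0.11249, 0.05495×(-2.90142)=-0.15942, 0.06593×(-2.71910)=-0.17928, 0.18681×(-1.67765)=-0.31341.
Sum = -2.14254, so H' = 2.143.

2.143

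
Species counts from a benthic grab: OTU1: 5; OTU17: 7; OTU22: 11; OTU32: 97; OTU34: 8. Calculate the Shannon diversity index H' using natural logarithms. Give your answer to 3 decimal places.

Total N = 5+7+11+97+8 = 128, so the proportions are 0.03906, 0.05469, 0.08594, 0.75781, 0.0625 (working shown to 5 dp, full precision carried).
Each pᵢ ln pᵢ term: 0.03906×(-3.24259)=-0.12666, 0.05469×(-2.90612)=-0.15893, 0.08594×(-2.45413)=-0.21090, 0.75781×(-0.27732)=-0.21016, 0.0625×(-2.77259)=-0.17329.
Sum = -0.87994, so H' = 0.880.

0.880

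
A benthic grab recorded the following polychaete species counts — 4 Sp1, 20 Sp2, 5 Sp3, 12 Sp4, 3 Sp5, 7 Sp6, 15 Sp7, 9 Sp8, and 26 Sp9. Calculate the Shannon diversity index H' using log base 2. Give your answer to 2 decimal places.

Total N = 4+20+5+12+3+7+15+9+26 = 101, so the proportions are 0.0396, 0.198, 0.0495, 0.1188, 0.0297, 0.0693, 0.1485, 0.0891, 0.2574 (working shown to 4 dp, full precision carried).
Each pᵢ log₂ pᵢ term: 0.0396×(-4.6582)=-0.1845, 0.198×(-2.3363)=-0.4626, 0.0495×(-4.3363)=-0.2147, 0.1188×(-3.0732)=-0.3651, 0.0297×(-5.0732)=-0.1507, 0.0693×(-3.8509)=-0.2669, 0.1485×(-2.7513)=-0.4086, 0.0891×(-3.4883)=-0.3108, 0.2574×(-1.9578)=-0.5040.
Sum = -2.8679, so H' = 2.87.

2.87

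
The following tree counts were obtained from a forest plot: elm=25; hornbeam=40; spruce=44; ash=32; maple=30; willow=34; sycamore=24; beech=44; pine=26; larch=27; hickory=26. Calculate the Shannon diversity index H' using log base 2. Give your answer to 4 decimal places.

Total N = 25+40+44+32+30+34+24+44+26+27+26 = 352, so the proportions are 0.071023, 0.113636, 0.125, 0.090909, 0.085227, 0.096591, 0.068182, 0.125, 0.073864, 0.076705, 0.073864 (working shown to 6 dp, full precision carried).
Each pᵢ log₂ pᵢ term: 0.071023×(-3.815575)=-0.270993, 0.113636×(-3.137504)=-0.356534, 0.125×(-3.000000)=-0.375000, 0.090909×(-3.459432)=-0.314494, 0.085227×(-3.552541)=-0.302773, 0.096591×(-3.371969)=-0.325702, 0.068182×(-3.874469)=-0.264168, 0.125×(-3.000000)=-0.375000, 0.073864×(-3.758992)=-0.277653, 0.076705×(-3.704544)=-0.284155, 0.073864×(-3.758992)=-0.277653.
Sum = -3.424125, so H' = 3.4241.

3.4241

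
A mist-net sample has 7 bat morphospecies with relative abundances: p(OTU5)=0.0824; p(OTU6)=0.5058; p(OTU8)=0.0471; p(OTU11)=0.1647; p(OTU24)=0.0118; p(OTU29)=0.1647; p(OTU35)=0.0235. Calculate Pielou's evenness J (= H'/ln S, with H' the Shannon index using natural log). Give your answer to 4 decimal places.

0.7344

H' = −Σ pᵢ ln pᵢ = −((-0.205684) + (-0.344760) + (-0.143913) + (-0.297058) + (-0.052388) + (-0.297058) + (-0.088143)) = 1.429004 (working shown to 6 dp, full precision carried).
With S = 7 species, ln S = 1.945910, so J = 1.429004/1.945910 = 0.734363, i.e. 0.7344 to 4 decimal places.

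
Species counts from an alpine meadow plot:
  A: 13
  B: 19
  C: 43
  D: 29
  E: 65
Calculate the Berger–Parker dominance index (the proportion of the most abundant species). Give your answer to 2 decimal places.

0.38

Total N = 13+19+43+29+65 = 169, so the proportions are 0.0769, 0.1124, 0.2544, 0.1716, 0.3846 (working shown to 4 dp, full precision carried).
The largest proportion is 0.3846, i.e. d = 0.38 to 2 decimal places.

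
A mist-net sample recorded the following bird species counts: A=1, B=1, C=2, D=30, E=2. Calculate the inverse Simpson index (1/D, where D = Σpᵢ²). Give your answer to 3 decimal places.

1.424

Total N = 1+1+2+30+2 = 36, so the proportions are 0.027778, 0.027778, 0.055556, 0.833333, 0.055556 (working shown to 6 dp, full precision carried).
D = 0.027778² + 0.027778² + 0.055556² + 0.833333² + 0.055556² = 0.000772 + 0.000772 + 0.003086 + 0.694444 + 0.003086 = 0.702160.
So 1/D = 1.42418, i.e. 1.424 to 3 decimal places.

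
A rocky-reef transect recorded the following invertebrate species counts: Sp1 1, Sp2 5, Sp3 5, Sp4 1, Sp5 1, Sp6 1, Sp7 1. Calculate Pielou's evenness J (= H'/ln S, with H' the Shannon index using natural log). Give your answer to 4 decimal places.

Total N = 1+5+5+1+1+1+1 = 15, so the proportions are 0.066667, 0.333333, 0.333333, 0.066667, 0.066667, 0.066667, 0.066667 (working shown to 6 dp, full precision carried).
H' = −Σ pᵢ ln pᵢ = −((-0.180537) + (-0.366204) + (-0.366204) + (-0.180537) + (-0.180537) + (-0.180537) + (-0.180537)) = 1.635092.
With S = 7 species, ln S = 1.945910, so J = 1.635092/1.945910 = 0.840271, i.e. 0.8403 to 4 decimal places.

0.8403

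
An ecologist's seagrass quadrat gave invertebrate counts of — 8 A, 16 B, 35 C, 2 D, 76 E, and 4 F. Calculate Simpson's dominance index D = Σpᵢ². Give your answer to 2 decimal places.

Total N = 8+16+35+2+76+4 = 141, so the proportions are 0.0567, 0.1135, 0.2482, 0.0142, 0.539, 0.0284 (working shown to 4 dp, full precision carried).
D = 0.0567² + 0.1135² + 0.2482² + 0.0142² + 0.539² + 0.0284² = 0.0032 + 0.0129 + 0.0616 + 0.0002 + 0.2905 + 0.0008 = 0.3692.
To 2 decimal places, D = 0.37.

0.37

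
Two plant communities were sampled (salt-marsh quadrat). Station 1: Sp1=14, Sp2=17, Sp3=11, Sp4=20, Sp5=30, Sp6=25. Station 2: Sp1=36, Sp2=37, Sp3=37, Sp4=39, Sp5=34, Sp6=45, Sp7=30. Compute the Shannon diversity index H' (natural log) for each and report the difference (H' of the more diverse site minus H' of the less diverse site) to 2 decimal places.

0.20

Station 1: N=117, proportions 0.1197, 0.1453, 0.094, 0.1709, 0.2564, 0.2137, giving H' = 1.7373 (working shown to 4 dp, full precision carried).
Station 2: N=258, proportions 0.1395, 0.1434, 0.1434, 0.1512, 0.1318, 0.1744, 0.1163, giving H' = 1.9393.
Difference = |1.7373 − 1.9393| = 0.2020, i.e. 0.20 to 2 decimal places.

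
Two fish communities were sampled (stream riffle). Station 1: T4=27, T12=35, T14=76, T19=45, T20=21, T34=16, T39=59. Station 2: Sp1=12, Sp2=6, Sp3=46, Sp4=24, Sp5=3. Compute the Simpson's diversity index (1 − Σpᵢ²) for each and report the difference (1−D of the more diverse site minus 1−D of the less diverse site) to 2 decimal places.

Station 1: N=279, proportions 0.0968, 0.1254, 0.2724, 0.1613, 0.0753, 0.0573, 0.2115, giving 1−D = 0.8210 (working shown to 4 dp, full precision carried).
Station 2: N=91, proportions 0.1319, 0.0659, 0.5055, 0.2637, 0.033, giving 1−D = 0.6521.
Difference = |0.8210 − 0.6521| = 0.1689, i.e. 0.17 to 2 decimal places.

0.17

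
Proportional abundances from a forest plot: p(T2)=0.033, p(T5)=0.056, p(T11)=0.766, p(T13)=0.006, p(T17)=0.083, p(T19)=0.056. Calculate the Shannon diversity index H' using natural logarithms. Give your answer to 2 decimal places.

0.88

Each pᵢ ln pᵢ term (working shown to 4 dp, full precision carried): 0.033×(-3.4112)=-0.1126, 0.056×(-2.8824)=-0.1614, 0.766×(-0.2666)=-0.2042, 0.006×(-5.1160)=-0.0307, 0.083×(-2.4889)=-0.2066, 0.056×(-2.8824)=-0.1614.
Sum = -0.8769, so H' = 0.88.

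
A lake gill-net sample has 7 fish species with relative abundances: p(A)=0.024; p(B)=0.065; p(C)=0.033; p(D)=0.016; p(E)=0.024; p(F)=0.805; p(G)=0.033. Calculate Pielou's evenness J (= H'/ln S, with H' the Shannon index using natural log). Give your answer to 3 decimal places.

0.423

H' = −Σ pᵢ ln pᵢ = −((-0.08951) + (-0.17767) + (-0.11257) + (-0.06616) + (-0.08951) + (-0.17461) + (-0.11257)) = 0.82261 (working shown to 5 dp, full precision carried).
With S = 7 species, ln S = 1.94591, so J = 0.82261/1.94591 = 0.42274, i.e. 0.423 to 3 decimal places.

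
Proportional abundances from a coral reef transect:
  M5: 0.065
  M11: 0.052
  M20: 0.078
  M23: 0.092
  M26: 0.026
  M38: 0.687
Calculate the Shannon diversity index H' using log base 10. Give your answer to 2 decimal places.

Each pᵢ log₁₀ pᵢ term (working shown to 4 dp, full precision carried): 0.065×(-1.1871)=-0.0772, 0.052×(-1.2840)=-0.0668, 0.078×(-1.1079)=-0.0864, 0.092×(-1.0362)=-0.0953, 0.026×(-1.5850)=-0.0412, 0.687×(-0.1630)=-0.1120.
Sum = -0.4789, so H' = 0.48.

0.48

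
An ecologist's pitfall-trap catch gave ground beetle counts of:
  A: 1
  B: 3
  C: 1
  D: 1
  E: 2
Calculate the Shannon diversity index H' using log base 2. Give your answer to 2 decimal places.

2.16

Total N = 1+3+1+1+2 = 8, so the proportions are 0.125, 0.375, 0.125, 0.125, 0.25 (working shown to 4 dp, full precision carried).
Each pᵢ log₂ pᵢ term: 0.125×(-3.0000)=-0.3750, 0.375×(-1.4150)=-0.5306, 0.125×(-3.0000)=-0.3750, 0.125×(-3.0000)=-0.3750, 0.25×(-2.0000)=-0.5000.
Sum = -2.1556, so H' = 2.16.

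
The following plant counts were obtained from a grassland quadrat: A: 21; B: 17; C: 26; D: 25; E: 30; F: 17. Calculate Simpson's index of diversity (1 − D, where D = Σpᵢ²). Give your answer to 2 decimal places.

0.83

Total N = 21+17+26+25+30+17 = 136, so the proportions are 0.1544, 0.125, 0.1912, 0.1838, 0.2206, 0.125 (working shown to 4 dp, full precision carried).
D = 0.1544² + 0.125² + 0.1912² + 0.1838² + 0.2206² + 0.125² = 0.0238 + 0.0156 + 0.0365 + 0.0338 + 0.0487 + 0.0156 = 0.1741.
So 1 − D = 0.8259, i.e. 0.83 to 2 decimal places.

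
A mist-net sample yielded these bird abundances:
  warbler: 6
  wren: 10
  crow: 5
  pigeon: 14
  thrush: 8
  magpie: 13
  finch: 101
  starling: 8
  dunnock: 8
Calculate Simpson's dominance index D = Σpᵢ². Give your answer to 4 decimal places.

0.3648

Total N = 6+10+5+14+8+13+101+8+8 = 173, so the proportions are 0.034682, 0.057803, 0.028902, 0.080925, 0.046243, 0.075145, 0.583815, 0.046243, 0.046243 (working shown to 6 dp, full precision carried).
D = 0.034682² + 0.057803² + 0.028902² + 0.080925² + 0.046243² + 0.075145² + 0.583815² + 0.046243² + 0.046243² = 0.001203 + 0.003341 + 0.000835 + 0.006549 + 0.002138 + 0.005647 + 0.340840 + 0.002138 + 0.002138 = 0.364830.
To 4 decimal places, D = 0.3648.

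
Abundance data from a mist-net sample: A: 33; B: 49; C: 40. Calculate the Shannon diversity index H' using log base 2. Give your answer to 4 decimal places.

Total N = 33+49+40 = 122, so the proportions are 0.270492, 0.401639, 0.327869 (working shown to 6 dp, full precision carried).
Each pᵢ log₂ pᵢ term: 0.270492×(-1.886343)=-0.510240, 0.401639×(-1.316027)=-0.528568, 0.327869×(-1.608809)=-0.527478.
Sum = -1.566287, so H' = 1.5663.

1.5663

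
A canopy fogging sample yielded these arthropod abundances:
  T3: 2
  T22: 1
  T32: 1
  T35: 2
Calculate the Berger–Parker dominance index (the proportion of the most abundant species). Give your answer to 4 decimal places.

Total N = 2+1+1+2 = 6, so the proportions are 0.333333, 0.166667, 0.166667, 0.333333 (working shown to 6 dp, full precision carried).
The largest proportion is 0.333333, i.e. d = 0.3333 to 4 decimal places.

0.3333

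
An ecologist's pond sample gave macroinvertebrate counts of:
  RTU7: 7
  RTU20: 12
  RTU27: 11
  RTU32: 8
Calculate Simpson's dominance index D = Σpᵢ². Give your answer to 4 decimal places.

0.2618

Total N = 7+12+11+8 = 38, so the proportions are 0.184211, 0.315789, 0.289474, 0.210526 (working shown to 6 dp, full precision carried).
D = 0.184211² + 0.315789² + 0.289474² + 0.210526² = 0.033934 + 0.099723 + 0.083795 + 0.044321 = 0.261773.
To 4 decimal places, D = 0.2618.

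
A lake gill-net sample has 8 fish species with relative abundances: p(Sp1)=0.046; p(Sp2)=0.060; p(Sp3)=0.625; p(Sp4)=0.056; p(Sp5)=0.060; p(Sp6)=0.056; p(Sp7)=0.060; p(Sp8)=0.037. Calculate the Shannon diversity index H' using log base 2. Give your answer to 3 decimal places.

2.000

Each pᵢ log₂ pᵢ term (working shown to 5 dp, full precision carried): 0.046×(-4.44222)=-0.20434, 0.06×(-4.05889)=-0.24353, 0.625×(-0.67807)=-0.42379, 0.056×(-4.15843)=-0.23287, 0.06×(-4.05889)=-0.24353, 0.056×(-4.15843)=-0.23287, 0.06×(-4.05889)=-0.24353, 0.037×(-4.75633)=-0.17598.
Sum = -2.00047, so H' = 2.000.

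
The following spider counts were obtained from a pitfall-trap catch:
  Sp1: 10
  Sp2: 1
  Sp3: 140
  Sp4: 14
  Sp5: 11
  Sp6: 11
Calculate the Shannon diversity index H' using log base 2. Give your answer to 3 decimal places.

Total N = 10+1+140+14+11+11 = 187, so the proportions are 0.05348, 0.00535, 0.74866, 0.07487, 0.05882, 0.05882 (working shown to 5 dp, full precision carried).
Each pᵢ log₂ pᵢ term: 0.05348×(-4.22497)=-0.22593, 0.00535×(-7.54689)=-0.04036, 0.74866×(-0.41761)=-0.31265, 0.07487×(-3.73954)=-0.27997, 0.05882×(-4.08746)=-0.24044, 0.05882×(-4.08746)=-0.24044.
Sum = -1.33979, so H' = 1.340.

1.340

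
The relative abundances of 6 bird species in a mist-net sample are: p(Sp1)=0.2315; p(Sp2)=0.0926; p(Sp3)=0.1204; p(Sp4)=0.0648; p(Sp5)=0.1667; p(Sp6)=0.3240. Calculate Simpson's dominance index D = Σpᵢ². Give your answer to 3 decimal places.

D = 0.2315² + 0.0926² + 0.1204² + 0.0648² + 0.1667² + 0.324² = 0.05359 + 0.00857 + 0.01450 + 0.00420 + 0.02779 + 0.10498 = 0.21363 (working shown to 5 dp, full precision carried).
To 3 decimal places, D = 0.214.

0.214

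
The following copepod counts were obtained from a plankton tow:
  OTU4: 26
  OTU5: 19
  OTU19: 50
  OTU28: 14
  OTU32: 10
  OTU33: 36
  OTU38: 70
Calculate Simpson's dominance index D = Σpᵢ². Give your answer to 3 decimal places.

Total N = 26+19+50+14+10+36+70 = 225, so the proportions are 0.11556, 0.08444, 0.22222, 0.06222, 0.04444, 0.16, 0.31111 (working shown to 5 dp, full precision carried).
D = 0.11556² + 0.08444² + 0.22222² + 0.06222² + 0.04444² + 0.16² + 0.31111² = 0.01335 + 0.00713 + 0.04938 + 0.00387 + 0.00198 + 0.02560 + 0.09679 = 0.19810.
To 3 decimal places, D = 0.198.

0.198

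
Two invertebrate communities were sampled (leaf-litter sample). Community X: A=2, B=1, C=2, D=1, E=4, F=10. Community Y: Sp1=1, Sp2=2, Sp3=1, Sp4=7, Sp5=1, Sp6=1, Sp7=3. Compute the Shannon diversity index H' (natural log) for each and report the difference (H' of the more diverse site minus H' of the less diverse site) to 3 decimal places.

0.200

Community X: N=20, proportions 0.1, 0.05, 0.1, 0.05, 0.2, 0.5, giving H' = 1.42855 (working shown to 5 dp, full precision carried).
Community Y: N=16, proportions 0.0625, 0.125, 0.0625, 0.4375, 0.0625, 0.0625, 0.1875, giving H' = 1.62862.
Difference = |1.42855 − 1.62862| = 0.20007, i.e. 0.200 to 3 decimal places.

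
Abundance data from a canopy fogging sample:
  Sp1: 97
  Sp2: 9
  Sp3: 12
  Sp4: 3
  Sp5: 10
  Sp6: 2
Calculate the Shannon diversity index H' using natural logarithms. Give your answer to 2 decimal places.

Total N = 97+9+12+3+10+2 = 133, so the proportions are 0.7293, 0.0677, 0.0902, 0.0226, 0.0752, 0.015 (working shown to 4 dp, full precision carried).
Each pᵢ ln pᵢ term: 0.7293×(-0.3156)=-0.2302, 0.0677×(-2.6931)=-0.1822, 0.0902×(-2.4054)=-0.2170, 0.0226×(-3.7917)=-0.0855, 0.0752×(-2.5878)=-0.1946, 0.015×(-4.1972)=-0.0631.
Sum = -0.9727, so H' = 0.97.

0.97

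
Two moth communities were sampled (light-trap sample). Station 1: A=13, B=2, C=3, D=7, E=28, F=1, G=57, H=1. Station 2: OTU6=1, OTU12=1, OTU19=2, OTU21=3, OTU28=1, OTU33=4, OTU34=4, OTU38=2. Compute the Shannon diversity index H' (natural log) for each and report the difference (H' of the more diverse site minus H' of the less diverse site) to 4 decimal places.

Station 1: N=112, proportions 0.116071, 0.017857, 0.026786, 0.0625, 0.25, 0.008929, 0.508929, 0.008929, giving H' = 1.366682 (working shown to 6 dp, full precision carried).
Station 2: N=18, proportions 0.055556, 0.055556, 0.111111, 0.166667, 0.055556, 0.222222, 0.222222, 0.111111, giving H' = 1.937106.
Difference = |1.366682 − 1.937106| = 0.570424, i.e. 0.5704 to 4 decimal places.

0.5704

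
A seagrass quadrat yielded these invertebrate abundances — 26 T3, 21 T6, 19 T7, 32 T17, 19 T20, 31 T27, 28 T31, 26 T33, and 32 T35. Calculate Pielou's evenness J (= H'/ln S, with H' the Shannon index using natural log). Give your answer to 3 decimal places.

0.991

Total N = 26+21+19+32+19+31+28+26+32 = 234, so the proportions are 0.11111, 0.08974, 0.0812, 0.13675, 0.0812, 0.13248, 0.11966, 0.11111, 0.13675 (working shown to 5 dp, full precision carried).
H' = −Σ pᵢ ln pᵢ = −((-0.24414) + (-0.21635) + (-0.20388) + (-0.27208) + (-0.20388) + (-0.26778) + (-0.25405) + (-0.24414) + (-0.27208)) = 2.17837.
With S = 9 species, ln S = 2.19722, so J = 2.17837/2.19722 = 0.99142, i.e. 0.991 to 3 decimal places.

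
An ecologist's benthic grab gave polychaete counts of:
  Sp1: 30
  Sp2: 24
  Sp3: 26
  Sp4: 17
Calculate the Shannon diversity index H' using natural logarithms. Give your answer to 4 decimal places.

Total N = 30+24+26+17 = 97, so the proportions are 0.309278, 0.247423, 0.268041, 0.175258 (working shown to 6 dp, full precision carried).
Each pᵢ ln pᵢ term: 0.309278×(-1.173514)=-0.362942, 0.247423×(-1.396657)=-0.345565, 0.268041×(-1.316614)=-0.352907, 0.175258×(-1.741498)=-0.305211.
Sum = -1.366625, so H' = 1.3666.

1.3666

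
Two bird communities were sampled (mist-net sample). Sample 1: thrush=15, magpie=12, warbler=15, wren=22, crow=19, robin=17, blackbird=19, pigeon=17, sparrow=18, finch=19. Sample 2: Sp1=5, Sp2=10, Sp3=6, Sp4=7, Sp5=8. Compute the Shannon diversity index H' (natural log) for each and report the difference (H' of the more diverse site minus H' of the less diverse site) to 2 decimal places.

Sample 1: N=173, proportions 0.0867, 0.0694, 0.0867, 0.1272, 0.1098, 0.0983, 0.1098, 0.0983, 0.104, 0.1098, giving H' = 2.2906 (working shown to 4 dp, full precision carried).
Sample 2: N=36, proportions 0.1389, 0.2778, 0.1667, 0.1944, 0.2222, giving H' = 1.5813.
Difference = |2.2906 − 1.5813| = 0.7093, i.e. 0.71 to 2 decimal places.

0.71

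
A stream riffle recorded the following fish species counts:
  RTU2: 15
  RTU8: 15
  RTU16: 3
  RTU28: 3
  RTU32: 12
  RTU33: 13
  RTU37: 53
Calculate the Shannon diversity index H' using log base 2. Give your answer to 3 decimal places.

2.259

Total N = 15+15+3+3+12+13+53 = 114, so the proportions are 0.13158, 0.13158, 0.02632, 0.02632, 0.10526, 0.11404, 0.46491 (working shown to 5 dp, full precision carried).
Each pᵢ log₂ pᵢ term: 0.13158×(-2.92600)=-0.38500, 0.13158×(-2.92600)=-0.38500, 0.02632×(-5.24793)=-0.13810, 0.02632×(-5.24793)=-0.13810, 0.10526×(-3.24793)=-0.34189, 0.11404×(-3.13245)=-0.35721, 0.46491×(-1.10497)=-0.51371.
Sum = -2.25902, so H' = 2.259.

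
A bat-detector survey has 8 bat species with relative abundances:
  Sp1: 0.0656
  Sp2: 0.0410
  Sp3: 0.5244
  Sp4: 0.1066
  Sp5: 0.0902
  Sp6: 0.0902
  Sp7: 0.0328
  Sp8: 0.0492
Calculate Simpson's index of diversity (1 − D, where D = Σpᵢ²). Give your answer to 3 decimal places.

D = 0.0656² + 0.041² + 0.5244² + 0.1066² + 0.0902² + 0.0902² + 0.0328² + 0.0492² = 0.00430 + 0.00168 + 0.27500 + 0.01136 + 0.00814 + 0.00814 + 0.00108 + 0.00242 = 0.31211 (working shown to 5 dp, full precision carried).
So 1 − D = 0.68789, i.e. 0.688 to 3 decimal places.

0.688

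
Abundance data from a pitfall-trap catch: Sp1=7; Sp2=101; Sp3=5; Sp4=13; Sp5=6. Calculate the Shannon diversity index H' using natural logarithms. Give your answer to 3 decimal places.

Total N = 7+101+5+13+6 = 132, so the proportions are 0.05303, 0.76515, 0.03788, 0.09848, 0.04545 (working shown to 5 dp, full precision carried).
Each pᵢ ln pᵢ term: 0.05303×(-2.93689)=-0.15574, 0.76515×(-0.26768)=-0.20482, 0.03788×(-3.27336)=-0.12399, 0.09848×(-2.31785)=-0.22827, 0.04545×(-3.09104)=-0.14050.
Sum = -0.85333, so H' = 0.853.

0.853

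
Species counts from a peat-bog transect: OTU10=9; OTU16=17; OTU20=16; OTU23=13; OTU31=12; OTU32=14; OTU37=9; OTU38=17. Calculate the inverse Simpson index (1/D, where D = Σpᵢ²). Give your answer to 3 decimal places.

7.607

Total N = 9+17+16+13+12+14+9+17 = 107, so the proportions are 0.0841121, 0.1588785, 0.1495327, 0.1214953, 0.1121495, 0.1308411, 0.0841121, 0.1588785 (working shown to 7 dp, full precision carried).
D = 0.0841121² + 0.1588785² + 0.1495327² + 0.1214953² + 0.1121495² + 0.1308411² + 0.0841121² + 0.1588785² = 0.0070749 + 0.0252424 + 0.0223600 + 0.0147611 + 0.0125775 + 0.0171194 + 0.0070749 + 0.0252424 = 0.1314525.
So 1/D = 7.60731, i.e. 7.607 to 3 decimal places.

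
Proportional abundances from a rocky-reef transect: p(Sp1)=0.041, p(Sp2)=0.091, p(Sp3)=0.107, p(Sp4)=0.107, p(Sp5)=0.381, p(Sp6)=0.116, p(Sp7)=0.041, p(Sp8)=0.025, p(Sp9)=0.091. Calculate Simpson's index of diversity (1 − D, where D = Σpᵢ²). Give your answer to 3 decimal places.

D = 0.041² + 0.091² + 0.107² + 0.107² + 0.381² + 0.116² + 0.041² + 0.025² + 0.091² = 0.00168 + 0.00828 + 0.01145 + 0.01145 + 0.14516 + 0.01346 + 0.00168 + 0.00063 + 0.00828 = 0.20206 (working shown to 5 dp, full precision carried).
So 1 − D = 0.79794, i.e. 0.798 to 3 decimal places.

0.798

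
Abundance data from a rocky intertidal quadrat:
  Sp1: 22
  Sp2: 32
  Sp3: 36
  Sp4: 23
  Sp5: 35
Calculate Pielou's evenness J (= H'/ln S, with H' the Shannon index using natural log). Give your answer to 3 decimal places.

0.987

Total N = 22+32+36+23+35 = 148, so the proportions are 0.14865, 0.21622, 0.24324, 0.15541, 0.23649 (working shown to 5 dp, full precision carried).
H' = −Σ pᵢ ln pᵢ = −((-0.28335) + (-0.33113) + (-0.34387) + (-0.28932) + (-0.34098)) = 1.58865.
With S = 5 species, ln S = 1.60944, so J = 1.58865/1.60944 = 0.98709, i.e. 0.987 to 3 decimal places.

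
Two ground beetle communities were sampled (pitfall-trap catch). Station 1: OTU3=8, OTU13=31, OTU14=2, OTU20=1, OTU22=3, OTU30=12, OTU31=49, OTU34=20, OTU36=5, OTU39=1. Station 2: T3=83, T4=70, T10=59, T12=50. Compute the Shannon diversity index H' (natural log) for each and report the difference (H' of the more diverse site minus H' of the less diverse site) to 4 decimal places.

0.3608

Station 1: N=132, proportions 0.060606, 0.234848, 0.015152, 0.007576, 0.022727, 0.090909, 0.371212, 0.151515, 0.037879, 0.007576, giving H' = 1.729384 (working shown to 6 dp, full precision carried).
Station 2: N=262, proportions 0.316794, 0.267176, 0.225191, 0.19084, giving H' = 1.368595.
Difference = |1.729384 − 1.368595| = 0.360789, i.e. 0.3608 to 4 decimal places.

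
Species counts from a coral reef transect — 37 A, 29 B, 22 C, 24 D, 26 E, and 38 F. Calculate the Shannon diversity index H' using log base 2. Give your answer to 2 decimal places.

2.55

Total N = 37+29+22+24+26+38 = 176, so the proportions are 0.2102, 0.1648, 0.125, 0.1364, 0.1477, 0.2159 (working shown to 4 dp, full precision carried).
Each pᵢ log₂ pᵢ term: 0.2102×(-2.2500)=-0.4730, 0.1648×(-2.6015)=-0.4286, 0.125×(-3.0000)=-0.3750, 0.1364×(-2.8745)=-0.3920, 0.1477×(-2.7590)=-0.4076, 0.2159×(-2.2115)=-0.4775.
Sum = -2.5537, so H' = 2.55.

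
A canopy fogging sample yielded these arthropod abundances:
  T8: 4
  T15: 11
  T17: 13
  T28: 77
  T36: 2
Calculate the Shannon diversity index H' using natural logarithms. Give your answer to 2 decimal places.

0.92

Total N = 4+11+13+77+2 = 107, so the proportions are 0.0374, 0.1028, 0.1215, 0.7196, 0.0187 (working shown to 4 dp, full precision carried).
Each pᵢ ln pᵢ term: 0.0374×(-3.2865)=-0.1229, 0.1028×(-2.2749)=-0.2339, 0.1215×(-2.1079)=-0.2561, 0.7196×(-0.3290)=-0.2368, 0.0187×(-3.9797)=-0.0744.
Sum = -0.9240, so H' = 0.92.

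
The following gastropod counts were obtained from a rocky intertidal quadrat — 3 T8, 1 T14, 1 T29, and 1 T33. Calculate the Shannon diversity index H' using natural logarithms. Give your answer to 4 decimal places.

Total N = 3+1+1+1 = 6, so the proportions are 0.5, 0.166667, 0.166667, 0.166667 (working shown to 6 dp, full precision carried).
Each pᵢ ln pᵢ term: 0.5×(-0.693147)=-0.346574, 0.166667×(-1.791759)=-0.298627, 0.166667×(-1.791759)=-0.298627, 0.166667×(-1.791759)=-0.298627.
Sum = -1.242453, so H' = 1.2425.

1.2425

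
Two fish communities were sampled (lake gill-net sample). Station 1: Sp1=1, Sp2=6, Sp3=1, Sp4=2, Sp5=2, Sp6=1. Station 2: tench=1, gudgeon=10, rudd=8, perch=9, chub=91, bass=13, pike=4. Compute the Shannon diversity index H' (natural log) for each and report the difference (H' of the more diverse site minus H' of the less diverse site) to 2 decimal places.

Station 1: N=13, proportions 0.0769, 0.4615, 0.0769, 0.1538, 0.1538, 0.0769, giving H' = 1.5247 (working shown to 4 dp, full precision carried).
Station 2: N=136, proportions 0.0074, 0.0735, 0.0588, 0.0662, 0.6691, 0.0956, 0.0294, giving H' = 1.1714.
Difference = |1.5247 − 1.1714| = 0.3533, i.e. 0.35 to 2 decimal places.

0.35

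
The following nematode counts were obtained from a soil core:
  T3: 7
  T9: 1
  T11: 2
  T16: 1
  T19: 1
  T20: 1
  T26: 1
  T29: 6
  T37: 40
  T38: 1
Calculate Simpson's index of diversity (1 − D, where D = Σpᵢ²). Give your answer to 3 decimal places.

0.544

Total N = 7+1+2+1+1+1+1+6+40+1 = 61, so the proportions are 0.11475, 0.01639, 0.03279, 0.01639, 0.01639, 0.01639, 0.01639, 0.09836, 0.65574, 0.01639 (working shown to 5 dp, full precision carried).
D = 0.11475² + 0.01639² + 0.03279² + 0.01639² + 0.01639² + 0.01639² + 0.01639² + 0.09836² + 0.65574² + 0.01639² = 0.01317 + 0.00027 + 0.00107 + 0.00027 + 0.00027 + 0.00027 + 0.00027 + 0.00967 + 0.42999 + 0.00027 = 0.45552.
So 1 − D = 0.54448, i.e. 0.544 to 3 decimal places.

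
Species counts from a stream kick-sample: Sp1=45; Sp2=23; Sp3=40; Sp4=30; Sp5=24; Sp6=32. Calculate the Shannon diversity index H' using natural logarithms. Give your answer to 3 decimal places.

Total N = 45+23+40+30+24+32 = 194, so the proportions are 0.23196, 0.11856, 0.20619, 0.15464, 0.12371, 0.16495 (working shown to 5 dp, full precision carried).
Each pᵢ ln pᵢ term: 0.23196×(-1.46120)=-0.33894, 0.11856×(-2.13236)=-0.25281, 0.20619×(-1.57898)=-0.32556, 0.15464×(-1.86666)=-0.28866, 0.12371×(-2.08980)=-0.25853, 0.16495×(-1.80212)=-0.29726.
Sum = -1.76175, so H' = 1.762.

1.762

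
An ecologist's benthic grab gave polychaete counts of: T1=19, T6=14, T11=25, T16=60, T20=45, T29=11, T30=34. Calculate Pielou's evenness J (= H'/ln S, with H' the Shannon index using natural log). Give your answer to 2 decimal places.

Total N = 19+14+25+60+45+11+34 = 208, so the proportions are 0.0913, 0.0673, 0.1202, 0.2885, 0.2163, 0.0529, 0.1635 (working shown to 4 dp, full precision carried).
H' = −Σ pᵢ ln pᵢ = −((-0.2186) + (-0.1816) + (-0.2546) + (-0.3586) + (-0.3312) + (-0.1555) + (-0.2961)) = 1.7962.
With S = 7 species, ln S = 1.9459, so J = 1.7962/1.9459 = 0.9231, i.e. 0.92 to 2 decimal places.

0.92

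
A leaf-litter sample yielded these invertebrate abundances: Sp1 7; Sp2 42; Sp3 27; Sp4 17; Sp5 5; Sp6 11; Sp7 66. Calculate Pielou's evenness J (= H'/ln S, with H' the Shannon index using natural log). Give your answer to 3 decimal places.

0.837

Total N = 7+42+27+17+5+11+66 = 175, so the proportions are 0.04, 0.24, 0.15429, 0.09714, 0.02857, 0.06286, 0.37714 (working shown to 5 dp, full precision carried).
H' = −Σ pᵢ ln pᵢ = −((-0.12876) + (-0.34251) + (-0.28835) + (-0.22650) + (-0.10158) + (-0.17392) + (-0.36776)) = 1.62937.
With S = 7 species, ln S = 1.94591, so J = 1.62937/1.94591 = 0.83733, i.e. 0.837 to 3 decimal places.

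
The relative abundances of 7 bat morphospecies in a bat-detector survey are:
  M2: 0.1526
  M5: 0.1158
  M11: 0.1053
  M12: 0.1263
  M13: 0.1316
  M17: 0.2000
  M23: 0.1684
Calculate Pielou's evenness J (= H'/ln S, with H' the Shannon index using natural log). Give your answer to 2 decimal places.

H' = −Σ pᵢ ln pᵢ = −((-0.2869) + (-0.2497) + (-0.2370) + (-0.2613) + (-0.2669) + (-0.3219) + (-0.3000)) = 1.9236 (working shown to 4 dp, full precision carried).
With S = 7 species, ln S = 1.9459, so J = 1.9236/1.9459 = 0.9886, i.e. 0.99 to 2 decimal places.

0.99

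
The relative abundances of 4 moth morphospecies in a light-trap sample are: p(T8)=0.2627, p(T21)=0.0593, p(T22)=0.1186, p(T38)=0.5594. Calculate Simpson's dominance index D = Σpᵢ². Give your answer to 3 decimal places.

D = 0.2627² + 0.0593² + 0.1186² + 0.5594² = 0.06901 + 0.00352 + 0.01407 + 0.31293 = 0.39952 (working shown to 5 dp, full precision carried).
To 3 decimal places, D = 0.400.

0.400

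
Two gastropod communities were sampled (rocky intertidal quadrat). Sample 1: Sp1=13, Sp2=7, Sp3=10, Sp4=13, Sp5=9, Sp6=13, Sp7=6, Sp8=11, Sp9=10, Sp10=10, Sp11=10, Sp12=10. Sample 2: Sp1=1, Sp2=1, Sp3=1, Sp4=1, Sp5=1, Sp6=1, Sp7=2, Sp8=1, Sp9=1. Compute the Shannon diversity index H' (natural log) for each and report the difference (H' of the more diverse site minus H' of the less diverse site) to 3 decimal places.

Sample 1: N=122, proportions 0.106557, 0.057377, 0.081967, 0.106557, 0.07377, 0.106557, 0.04918, 0.090164, 0.081967, 0.081967, 0.081967, 0.081967, giving H' = 2.462332 (working shown to 6 dp, full precision carried).
Sample 2: N=10, proportions 0.1, 0.1, 0.1, 0.1, 0.1, 0.1, 0.2, 0.1, 0.1, giving H' = 2.163956.
Difference = |2.462332 − 2.163956| = 0.298376, i.e. 0.298 to 3 decimal places.

0.298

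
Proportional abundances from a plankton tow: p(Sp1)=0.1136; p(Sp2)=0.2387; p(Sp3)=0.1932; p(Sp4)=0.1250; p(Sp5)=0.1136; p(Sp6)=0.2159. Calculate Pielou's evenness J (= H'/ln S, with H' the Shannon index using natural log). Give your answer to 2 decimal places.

0.97

H' = −Σ pᵢ ln pᵢ = −((-0.2471) + (-0.3419) + (-0.3176) + (-0.2599) + (-0.2471) + (-0.3310)) = 1.7446 (working shown to 4 dp, full precision carried).
With S = 6 species, ln S = 1.7918, so J = 1.7446/1.7918 = 0.9737, i.e. 0.97 to 2 decimal places.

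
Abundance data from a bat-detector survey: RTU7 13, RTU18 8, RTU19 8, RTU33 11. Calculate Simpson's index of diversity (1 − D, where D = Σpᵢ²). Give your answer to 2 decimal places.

Total N = 13+8+8+11 = 40, so the proportions are 0.325, 0.2, 0.2, 0.275 (working shown to 4 dp, full precision carried).
D = 0.325² + 0.2² + 0.2² + 0.275² = 0.1056 + 0.0400 + 0.0400 + 0.0756 = 0.2613.
So 1 − D = 0.7388, i.e. 0.74 to 2 decimal places.

0.74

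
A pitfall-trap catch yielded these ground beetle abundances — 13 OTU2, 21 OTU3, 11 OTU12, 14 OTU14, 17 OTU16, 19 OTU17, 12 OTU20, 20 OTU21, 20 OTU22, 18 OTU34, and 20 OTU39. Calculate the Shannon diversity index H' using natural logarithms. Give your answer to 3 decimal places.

2.375

Total N = 13+21+11+14+17+19+12+20+20+18+20 = 185, so the proportions are 0.07027, 0.11351, 0.05946, 0.07568, 0.09189, 0.1027, 0.06486, 0.10811, 0.10811, 0.0973, 0.10811 (working shown to 5 dp, full precision carried).
Each pᵢ ln pᵢ term: 0.07027×(-2.65541)=-0.18660, 0.11351×(-2.17583)=-0.24699, 0.05946×(-2.82246)=-0.16782, 0.07568×(-2.58130)=-0.19534, 0.09189×(-2.38714)=-0.21936, 0.1027×(-2.27592)=-0.23374, 0.06486×(-2.73545)=-0.17743, 0.10811×(-2.22462)=-0.24050, 0.10811×(-2.22462)=-0.24050, 0.0973×(-2.32998)=-0.22670, 0.10811×(-2.22462)=-0.24050.
Sum = -2.37548, so H' = 2.375.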